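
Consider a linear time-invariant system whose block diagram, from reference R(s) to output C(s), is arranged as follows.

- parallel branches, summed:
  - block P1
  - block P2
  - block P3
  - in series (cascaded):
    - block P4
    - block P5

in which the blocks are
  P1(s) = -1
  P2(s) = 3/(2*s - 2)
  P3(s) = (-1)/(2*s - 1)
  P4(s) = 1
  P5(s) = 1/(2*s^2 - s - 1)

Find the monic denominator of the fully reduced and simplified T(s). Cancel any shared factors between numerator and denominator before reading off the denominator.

1. reduce the series chain P4, P5; result 1/(2*s^2 - s - 1)
2. combine P1, P2, P3, (P4*P5) in parallel; result (-8*s^3 + 16*s^2 + 8*s - 5)/(8*s^3 - 8*s^2 - 2*s + 2)
No further cancellation is possible in the step-2 result, so that is T(s). Its denominator becomes monic after dividing by the leading coefficient 8.

Final answer: s^3 - s^2 - s/4 + 1/4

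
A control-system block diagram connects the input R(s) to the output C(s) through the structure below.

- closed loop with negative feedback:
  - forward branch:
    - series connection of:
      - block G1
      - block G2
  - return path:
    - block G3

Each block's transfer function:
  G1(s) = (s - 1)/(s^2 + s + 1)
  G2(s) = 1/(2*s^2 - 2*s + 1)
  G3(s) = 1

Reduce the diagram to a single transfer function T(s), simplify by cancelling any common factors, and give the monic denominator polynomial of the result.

The answer is s^4 + s^2/2.

Reasoning:
Step 1: multiply G1, G2 (series) gives (s - 1)/(2*s^4 + s^2 - s + 1)
Step 2: close the feedback loop around (G1*G2), G3 gives (s - 1)/(2*s^4 + s^2)
No further cancellation is possible in the step-2 result, so that is T(s). Its denominator becomes monic after dividing by the leading coefficient 2.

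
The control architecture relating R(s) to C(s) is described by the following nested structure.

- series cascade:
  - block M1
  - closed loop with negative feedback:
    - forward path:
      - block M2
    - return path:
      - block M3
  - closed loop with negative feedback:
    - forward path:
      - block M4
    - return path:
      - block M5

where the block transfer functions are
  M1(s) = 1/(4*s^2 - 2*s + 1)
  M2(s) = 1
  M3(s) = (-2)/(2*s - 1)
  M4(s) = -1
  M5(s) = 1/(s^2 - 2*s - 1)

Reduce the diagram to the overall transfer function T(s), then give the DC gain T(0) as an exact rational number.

Reducing step by step:

Step 1. apply the feedback formula to M2, M3; result (2*s - 1)/(2*s - 3)
Step 2. reduce the feedback loop with forward M4 and return M5; result (-s^2 + 2*s + 1)/(s^2 - 2*s - 2)
Step 3. combine M1, [M2/(1+M2*M3)], [M4/(1+M4*M5)] in series; result (-2*s^3 + 5*s^2 - 1)/(8*s^5 - 32*s^4 + 24*s^3 + 13*s^2 - 10*s + 6)
Step 3 gives the overall T(s). Then T(0) = -1/6.

Answer: -1/6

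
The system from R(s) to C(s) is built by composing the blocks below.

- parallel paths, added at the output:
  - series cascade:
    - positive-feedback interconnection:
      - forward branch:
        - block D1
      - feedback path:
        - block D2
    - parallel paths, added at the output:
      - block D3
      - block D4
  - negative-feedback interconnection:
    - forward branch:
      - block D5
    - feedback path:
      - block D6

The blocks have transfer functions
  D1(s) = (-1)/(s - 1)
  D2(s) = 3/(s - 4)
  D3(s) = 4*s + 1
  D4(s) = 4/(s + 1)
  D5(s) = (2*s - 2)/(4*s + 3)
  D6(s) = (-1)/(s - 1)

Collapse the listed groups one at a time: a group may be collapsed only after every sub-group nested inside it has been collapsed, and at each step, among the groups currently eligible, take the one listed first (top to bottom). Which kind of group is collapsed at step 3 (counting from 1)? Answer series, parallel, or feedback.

(1) apply the feedback formula to D1, D2
(2) parallel reduction of D3, D4
(3) series reduction of [D1/(1-D1*D2)], (D3+D4)
(4) collapse the loop (D5 forward, D6 return)
(5) reduce the parallel group ([D1/(1-D1*D2)]*(D3+D4)), [D5/(1+D5*D6)]
Step 3 collapses a series group.

Therefore the answer is series.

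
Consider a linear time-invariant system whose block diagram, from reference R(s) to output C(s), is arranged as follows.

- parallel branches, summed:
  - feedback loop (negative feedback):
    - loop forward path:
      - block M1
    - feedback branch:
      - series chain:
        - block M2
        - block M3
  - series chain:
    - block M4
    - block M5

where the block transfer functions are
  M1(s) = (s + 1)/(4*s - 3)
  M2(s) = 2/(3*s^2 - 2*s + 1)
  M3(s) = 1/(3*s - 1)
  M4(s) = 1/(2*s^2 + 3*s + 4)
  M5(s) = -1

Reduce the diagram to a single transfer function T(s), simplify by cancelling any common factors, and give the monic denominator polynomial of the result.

Answer: s^6 - s^5/4 + 49*s^4/72 - 145*s^3/72 + 49*s^2/24 - 53*s/72 + 5/18

Working:
Step 1 - series reduction of M2, M3 gives 2/(9*s^3 - 9*s^2 + 5*s - 1)
Step 2 - feedback reduction of M1, (M2*M3) gives (9*s^4 - 4*s^2 + 4*s - 1)/(36*s^4 - 63*s^3 + 47*s^2 - 17*s + 5)
Step 3 - reduce the series chain M4, M5 gives (-1)/(2*s^2 + 3*s + 4)
Step 4 - combine [M1/(1+M1*(M2*M3))], (M4*M5) in parallel gives (18*s^6 + 27*s^5 - 8*s^4 + 59*s^3 - 53*s^2 + 30*s - 9)/(72*s^6 - 18*s^5 + 49*s^4 - 145*s^3 + 147*s^2 - 53*s + 20)
No further cancellation is possible in the step-4 result, so that is T(s). Its denominator becomes monic after dividing by the leading coefficient 72.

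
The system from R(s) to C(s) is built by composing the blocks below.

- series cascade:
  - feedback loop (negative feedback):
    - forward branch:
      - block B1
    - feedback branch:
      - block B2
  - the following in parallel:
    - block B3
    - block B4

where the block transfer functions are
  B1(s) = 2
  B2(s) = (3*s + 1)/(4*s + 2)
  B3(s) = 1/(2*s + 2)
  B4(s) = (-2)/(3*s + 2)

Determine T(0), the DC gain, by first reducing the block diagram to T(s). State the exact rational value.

Answer: -1/2

Working:
Step 1 - close the feedback loop around B1, B2: (4*s + 2)/(5*s + 2)
Step 2 - add B3, B4 (parallel): (-s - 2)/(6*s^2 + 10*s + 4)
Step 3 - reduce the series chain [B1/(1+B1*B2)], (B3+B4): (-2*s^2 - 5*s - 2)/(15*s^3 + 31*s^2 + 20*s + 4)
Step 3 gives the overall T(s). Then T(0) = -2/4 = -1/2.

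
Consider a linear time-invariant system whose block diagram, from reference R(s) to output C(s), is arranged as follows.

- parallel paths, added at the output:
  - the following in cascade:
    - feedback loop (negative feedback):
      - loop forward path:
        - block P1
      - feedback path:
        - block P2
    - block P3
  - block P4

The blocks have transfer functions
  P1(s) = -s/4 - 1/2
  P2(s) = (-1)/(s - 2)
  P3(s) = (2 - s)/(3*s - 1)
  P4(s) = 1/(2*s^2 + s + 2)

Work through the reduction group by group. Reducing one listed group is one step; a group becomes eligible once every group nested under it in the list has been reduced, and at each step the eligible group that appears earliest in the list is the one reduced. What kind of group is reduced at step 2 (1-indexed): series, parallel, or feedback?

Step 1 - close the feedback loop around P1, P2
Step 2 - cascade [P1/(1+P1*P2)], P3
Step 3 - parallel reduction of ([P1/(1+P1*P2)]*P3), P4
Step 2 collapses a series group.

Answer: series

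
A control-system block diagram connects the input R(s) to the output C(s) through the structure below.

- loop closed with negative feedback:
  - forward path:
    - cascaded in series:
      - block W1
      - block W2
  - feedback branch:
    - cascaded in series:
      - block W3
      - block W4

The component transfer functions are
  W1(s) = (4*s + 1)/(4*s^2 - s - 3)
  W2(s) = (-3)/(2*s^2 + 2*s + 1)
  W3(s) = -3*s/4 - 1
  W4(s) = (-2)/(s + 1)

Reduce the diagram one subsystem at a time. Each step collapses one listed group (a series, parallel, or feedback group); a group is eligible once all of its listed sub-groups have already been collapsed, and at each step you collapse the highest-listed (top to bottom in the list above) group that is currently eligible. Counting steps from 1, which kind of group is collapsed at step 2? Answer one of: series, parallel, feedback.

The answer is series.

Reasoning:
Step 1: combine W1, W2 in series
Step 2: combine W3, W4 in series
Step 3: collapse the loop ((W1*W2) forward, (W3*W4) return)
At step 2 the group reduced is series.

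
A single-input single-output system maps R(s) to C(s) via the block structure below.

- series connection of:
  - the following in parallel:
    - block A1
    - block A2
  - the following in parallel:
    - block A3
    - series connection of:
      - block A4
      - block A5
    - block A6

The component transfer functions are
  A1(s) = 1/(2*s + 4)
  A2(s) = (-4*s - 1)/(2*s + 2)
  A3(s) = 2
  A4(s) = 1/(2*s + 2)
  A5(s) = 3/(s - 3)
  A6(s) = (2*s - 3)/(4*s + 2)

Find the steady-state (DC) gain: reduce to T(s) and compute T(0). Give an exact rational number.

Answer: 0

Working:
Step 1. sum the parallel branches A1, A2: (-4*s^2 - 8*s - 1)/(2*s^2 + 6*s + 4)
Step 2. combine A4, A5 in series: 3/(2*s^2 - 4*s - 6)
Step 3. combine A3, (A4*A5), A6 in parallel: (10*s^3 - 19*s^2 - 26*s)/(4*s^3 - 6*s^2 - 16*s - 6)
Step 4. reduce the series chain (A1+A2), (A3+(A4*A5)+A6): (-40*s^5 - 4*s^4 + 246*s^3 + 227*s^2 + 26*s)/(8*s^5 + 12*s^4 - 52*s^3 - 132*s^2 - 100*s - 24)
DC gain: substitute s = 0 into T(s) from step 4: T(0) = 0/(-24) = 0.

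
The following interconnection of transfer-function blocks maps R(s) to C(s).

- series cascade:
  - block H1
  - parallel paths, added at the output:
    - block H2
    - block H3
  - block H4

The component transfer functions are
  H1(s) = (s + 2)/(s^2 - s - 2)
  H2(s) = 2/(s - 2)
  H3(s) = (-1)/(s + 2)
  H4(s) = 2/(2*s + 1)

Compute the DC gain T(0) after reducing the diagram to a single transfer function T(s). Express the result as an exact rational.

1. sum the parallel branches H2, H3, giving (s + 6)/(s^2 - 4)
2. reduce the series chain H1, (H2+H3), H4, giving (2*s + 12)/(2*s^4 - 5*s^3 - 3*s^2 + 8*s + 4)
Evaluating the step-2 result (the overall T(s)) at s = 0 gives T(0) = 12/4 = 3.

Therefore the answer is 3.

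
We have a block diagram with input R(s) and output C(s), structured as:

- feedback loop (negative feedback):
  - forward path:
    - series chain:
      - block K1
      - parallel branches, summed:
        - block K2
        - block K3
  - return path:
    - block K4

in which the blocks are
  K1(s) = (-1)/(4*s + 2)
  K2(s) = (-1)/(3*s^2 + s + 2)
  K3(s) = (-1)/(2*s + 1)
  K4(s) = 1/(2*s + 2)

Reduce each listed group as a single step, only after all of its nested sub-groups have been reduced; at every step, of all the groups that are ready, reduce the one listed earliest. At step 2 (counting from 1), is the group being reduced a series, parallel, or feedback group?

Step 1. add K2, K3 (parallel)
Step 2. combine K1, (K2+K3) in series
Step 3. feedback reduction of (K1*(K2+K3)), K4
Step 2: series.

Answer: series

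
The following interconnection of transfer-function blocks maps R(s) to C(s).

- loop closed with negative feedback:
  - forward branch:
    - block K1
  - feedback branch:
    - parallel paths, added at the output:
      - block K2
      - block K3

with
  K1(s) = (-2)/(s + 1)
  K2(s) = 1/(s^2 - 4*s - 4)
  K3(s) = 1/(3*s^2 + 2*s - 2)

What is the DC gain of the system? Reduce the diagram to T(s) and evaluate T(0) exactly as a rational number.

1. reduce the parallel group K2, K3 -> (4*s^2 - 2*s - 6)/(3*s^4 - 10*s^3 - 22*s^2 + 8)
2. close the feedback loop around K1, (K2+K3) -> (-6*s^4 + 20*s^3 + 44*s^2 - 16)/(3*s^5 - 7*s^4 - 32*s^3 - 30*s^2 + 12*s + 20)
DC gain: substitute s = 0 into T(s) from step 2: T(0) = -16/20 = -4/5.

Therefore the answer is -4/5.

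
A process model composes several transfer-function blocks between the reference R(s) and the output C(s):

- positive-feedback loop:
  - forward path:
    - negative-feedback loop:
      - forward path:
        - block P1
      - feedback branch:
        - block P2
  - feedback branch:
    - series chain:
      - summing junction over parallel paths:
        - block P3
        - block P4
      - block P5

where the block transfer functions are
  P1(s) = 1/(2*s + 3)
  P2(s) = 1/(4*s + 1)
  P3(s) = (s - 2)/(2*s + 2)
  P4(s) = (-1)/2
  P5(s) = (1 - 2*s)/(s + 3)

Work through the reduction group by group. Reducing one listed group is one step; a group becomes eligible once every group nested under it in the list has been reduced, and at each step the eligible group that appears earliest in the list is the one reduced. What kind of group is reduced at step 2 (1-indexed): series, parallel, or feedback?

Step 1. close the feedback loop around P1, P2
Step 2. sum the parallel branches P3, P4
Step 3. series reduction of (P3+P4), P5
Step 4. feedback reduction of [P1/(1+P1*P2)], ((P3+P4)*P5)
Step 2 collapses a parallel group.

Final answer: parallel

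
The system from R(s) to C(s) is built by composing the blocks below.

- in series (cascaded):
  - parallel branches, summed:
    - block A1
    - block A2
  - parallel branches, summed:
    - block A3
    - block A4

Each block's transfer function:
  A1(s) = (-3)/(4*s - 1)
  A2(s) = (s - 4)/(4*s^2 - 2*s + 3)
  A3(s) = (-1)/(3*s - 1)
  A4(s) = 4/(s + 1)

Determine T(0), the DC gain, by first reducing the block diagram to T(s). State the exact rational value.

Reducing step by step:

(1) add A1, A2 (parallel) gives (-8*s^2 - 11*s - 5)/(16*s^3 - 12*s^2 + 14*s - 3)
(2) parallel reduction of A3, A4 gives (11*s - 5)/(3*s^2 + 2*s - 1)
(3) reduce the series chain (A1+A2), (A3+A4) gives (-88*s^3 - 81*s^2 + 25)/(48*s^5 - 4*s^4 + 2*s^3 + 31*s^2 - 20*s + 3)
Step 3 gives the overall T(s). Then T(0) = 25/3.

Answer: 25/3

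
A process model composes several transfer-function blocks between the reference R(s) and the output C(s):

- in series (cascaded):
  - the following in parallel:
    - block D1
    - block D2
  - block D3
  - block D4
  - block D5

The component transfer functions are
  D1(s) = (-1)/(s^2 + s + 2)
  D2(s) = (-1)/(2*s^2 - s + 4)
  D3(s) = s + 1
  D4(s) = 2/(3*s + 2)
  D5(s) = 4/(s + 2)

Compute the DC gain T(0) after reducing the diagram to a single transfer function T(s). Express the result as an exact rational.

1. reduce the parallel group D1, D2, giving (-3*s^2 - 6)/(2*s^4 + s^3 + 7*s^2 + 2*s + 8)
2. reduce the series chain (D1+D2), D3, D4, D5, giving (-24*s^3 - 24*s^2 - 48*s - 48)/(6*s^6 + 19*s^5 + 37*s^4 + 66*s^3 + 68*s^2 + 72*s + 32)
The step-2 result is T(s). Setting s = 0: T(0) = -48/32 = -3/2.

Final answer: -3/2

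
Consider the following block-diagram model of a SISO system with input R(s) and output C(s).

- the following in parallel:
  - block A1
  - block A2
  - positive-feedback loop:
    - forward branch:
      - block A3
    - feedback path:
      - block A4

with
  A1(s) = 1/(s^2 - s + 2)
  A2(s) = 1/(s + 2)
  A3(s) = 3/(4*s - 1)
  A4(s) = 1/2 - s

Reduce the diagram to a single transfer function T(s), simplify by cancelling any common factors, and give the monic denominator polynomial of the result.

First reduce the diagram to T(s).

[1] apply the feedback formula to A3, A4: 6/(14*s - 5)
[2] sum the parallel branches A1, A2, [A3/(1-A3*A4)]: (20*s^3 + s^2 + 56*s + 4)/(14*s^4 + 9*s^3 - 5*s^2 + 56*s - 20)
Step 2 gives the fully reduced T(s), with no common factor left to cancel. The denominator's leading coefficient is 14, so divide each of its coefficients by 14 to get the monic form.

Answer: s^4 + 9*s^3/14 - 5*s^2/14 + 4*s - 10/7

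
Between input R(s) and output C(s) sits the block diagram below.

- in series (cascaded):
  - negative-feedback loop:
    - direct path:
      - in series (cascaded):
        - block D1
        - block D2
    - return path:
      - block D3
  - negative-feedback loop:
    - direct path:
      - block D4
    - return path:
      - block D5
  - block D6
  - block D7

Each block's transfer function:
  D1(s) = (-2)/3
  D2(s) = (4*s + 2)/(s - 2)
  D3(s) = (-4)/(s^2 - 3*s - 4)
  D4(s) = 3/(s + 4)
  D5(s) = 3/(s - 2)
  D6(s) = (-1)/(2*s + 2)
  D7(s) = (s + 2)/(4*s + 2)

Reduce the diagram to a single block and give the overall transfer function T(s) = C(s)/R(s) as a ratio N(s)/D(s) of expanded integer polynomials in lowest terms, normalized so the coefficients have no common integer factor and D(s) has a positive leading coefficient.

Reducing step by step:

(1) reduce the series chain D1, D2; result (-8*s - 4)/(3*s - 6)
(2) close the feedback loop around (D1*D2), D3; result (-8*s^3 + 20*s^2 + 44*s + 16)/(3*s^3 - 15*s^2 + 38*s + 40)
(3) close the feedback loop around D4, D5; result (3*s - 6)/(s^2 + 2*s + 1)
(4) combine [(D1*D2)/(1+(D1*D2)*D3)], [D4/(1+D4*D5)], D6, D7 in series, which is the overall transfer function T(s) = C(s)/R(s) in lowest terms

Answer: (3*s^3 - 12*s^2 - 12*s + 48)/(3*s^5 - 9*s^4 + 11*s^3 + 101*s^2 + 118*s + 40)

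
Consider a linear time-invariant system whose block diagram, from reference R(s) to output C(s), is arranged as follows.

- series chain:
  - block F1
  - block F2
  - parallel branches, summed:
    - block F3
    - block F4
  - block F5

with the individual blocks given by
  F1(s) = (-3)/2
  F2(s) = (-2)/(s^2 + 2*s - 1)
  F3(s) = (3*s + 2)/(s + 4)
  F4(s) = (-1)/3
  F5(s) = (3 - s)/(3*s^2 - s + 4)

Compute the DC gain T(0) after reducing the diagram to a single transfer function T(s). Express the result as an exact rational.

Step 1 - combine F3, F4 in parallel gives (8*s + 2)/(3*s + 12)
Step 2 - combine F1, F2, (F3+F4), F5 in series gives (-8*s^2 + 22*s + 6)/(3*s^5 + 17*s^4 + 19*s^3 + 5*s^2 + 32*s - 16)
The step-2 result is T(s). Setting s = 0: T(0) = 6/(-16) = -3/8.

Final answer: -3/8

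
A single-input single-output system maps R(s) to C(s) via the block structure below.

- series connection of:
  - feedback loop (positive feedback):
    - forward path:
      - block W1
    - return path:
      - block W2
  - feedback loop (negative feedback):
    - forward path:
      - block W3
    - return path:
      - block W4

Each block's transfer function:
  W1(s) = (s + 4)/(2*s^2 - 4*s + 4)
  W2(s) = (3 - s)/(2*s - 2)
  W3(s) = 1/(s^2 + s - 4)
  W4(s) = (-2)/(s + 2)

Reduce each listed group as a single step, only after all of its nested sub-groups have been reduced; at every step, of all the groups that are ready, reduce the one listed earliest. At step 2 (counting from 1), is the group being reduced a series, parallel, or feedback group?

(1) close the feedback loop around W1, W2
(2) reduce the feedback loop with forward W3 and return W4
(3) multiply [W1/(1-W1*W2)], [W3/(1+W3*W4)] (series)
Step 2 collapses a feedback group.

Final answer: feedback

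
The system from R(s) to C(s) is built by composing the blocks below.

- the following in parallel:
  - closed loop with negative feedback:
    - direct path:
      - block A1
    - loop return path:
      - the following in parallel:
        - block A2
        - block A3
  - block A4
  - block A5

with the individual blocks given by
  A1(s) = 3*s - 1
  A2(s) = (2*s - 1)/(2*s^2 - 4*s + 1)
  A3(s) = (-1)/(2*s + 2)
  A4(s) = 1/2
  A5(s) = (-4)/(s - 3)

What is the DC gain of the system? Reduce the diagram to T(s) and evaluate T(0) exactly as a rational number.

1. sum the parallel branches A2, A3 -> (2*s^2 + 6*s - 3)/(4*s^3 - 4*s^2 - 6*s + 2)
2. close the feedback loop around A1, (A2+A3) -> (12*s^4 - 16*s^3 - 14*s^2 + 12*s - 2)/(10*s^3 + 12*s^2 - 21*s + 5)
3. sum the parallel branches [A1/(1+A1*(A2+A3))], A4, A5 -> (24*s^5 - 94*s^4 - 30*s^3 - 45*s^2 + 160*s - 43)/(20*s^4 - 36*s^3 - 114*s^2 + 136*s - 30)
DC gain: substitute s = 0 into T(s) from step 3: T(0) = -43/(-30) = 43/30.

Hence the answer: 43/30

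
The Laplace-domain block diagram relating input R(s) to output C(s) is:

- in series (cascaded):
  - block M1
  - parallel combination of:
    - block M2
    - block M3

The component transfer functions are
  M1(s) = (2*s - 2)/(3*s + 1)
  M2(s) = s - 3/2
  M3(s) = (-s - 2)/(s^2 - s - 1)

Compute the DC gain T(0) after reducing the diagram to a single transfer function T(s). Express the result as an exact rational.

(1) sum the parallel branches M2, M3, giving (2*s^3 - 5*s^2 - s - 1)/(2*s^2 - 2*s - 2)
(2) cascade M1, (M2+M3), giving (2*s^4 - 7*s^3 + 4*s^2 + 1)/(3*s^3 - 2*s^2 - 4*s - 1)
DC gain: substitute s = 0 into T(s) from step 2: T(0) = 1/(-1) = -1.

Answer: -1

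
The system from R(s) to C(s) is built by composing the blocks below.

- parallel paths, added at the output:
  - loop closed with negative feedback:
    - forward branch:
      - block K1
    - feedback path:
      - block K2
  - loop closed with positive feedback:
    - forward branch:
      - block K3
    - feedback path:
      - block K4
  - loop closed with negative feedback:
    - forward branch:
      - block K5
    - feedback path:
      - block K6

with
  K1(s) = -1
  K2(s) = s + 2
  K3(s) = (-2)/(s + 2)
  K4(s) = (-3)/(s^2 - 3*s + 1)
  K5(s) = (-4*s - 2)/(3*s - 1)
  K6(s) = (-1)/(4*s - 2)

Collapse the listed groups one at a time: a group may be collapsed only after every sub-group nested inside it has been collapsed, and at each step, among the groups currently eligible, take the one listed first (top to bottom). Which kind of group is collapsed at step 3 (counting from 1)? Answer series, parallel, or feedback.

1. reduce the feedback loop with forward K1 and return K2
2. collapse the loop (K3 forward, K4 return)
3. apply the feedback formula to K5, K6
4. combine [K1/(1+K1*K2)], [K3/(1-K3*K4)], [K5/(1+K5*K6)] in parallel
Step 3 collapses a feedback group.

Final answer: feedback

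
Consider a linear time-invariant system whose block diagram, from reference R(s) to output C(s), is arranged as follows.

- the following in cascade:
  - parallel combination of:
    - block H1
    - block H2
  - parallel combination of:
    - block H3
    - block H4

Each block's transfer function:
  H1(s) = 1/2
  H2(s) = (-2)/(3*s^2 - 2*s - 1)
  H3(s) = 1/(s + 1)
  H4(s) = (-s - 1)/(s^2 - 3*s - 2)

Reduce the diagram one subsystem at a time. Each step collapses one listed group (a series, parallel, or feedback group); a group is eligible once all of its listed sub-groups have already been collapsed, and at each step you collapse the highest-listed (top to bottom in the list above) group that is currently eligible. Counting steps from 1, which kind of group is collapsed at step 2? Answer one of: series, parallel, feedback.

Step 1 - add H1, H2 (parallel)
Step 2 - reduce the parallel group H3, H4
Step 3 - combine (H1+H2), (H3+H4) in series
Step 2: parallel.

Final answer: parallel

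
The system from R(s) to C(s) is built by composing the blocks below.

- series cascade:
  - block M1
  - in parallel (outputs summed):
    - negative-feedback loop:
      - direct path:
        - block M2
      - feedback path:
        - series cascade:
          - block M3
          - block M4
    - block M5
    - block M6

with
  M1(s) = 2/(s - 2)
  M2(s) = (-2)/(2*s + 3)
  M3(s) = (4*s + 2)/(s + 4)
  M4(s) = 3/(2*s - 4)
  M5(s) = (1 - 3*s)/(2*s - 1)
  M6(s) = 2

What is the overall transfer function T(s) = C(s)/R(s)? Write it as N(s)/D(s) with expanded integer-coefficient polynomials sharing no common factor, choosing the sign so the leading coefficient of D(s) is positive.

The answer is (4*s^4 + 2*s^3 - 70*s^2 + 56*s + 28)/(4*s^5 + 4*s^4 - 75*s^3 + 64*s^2 + 106*s - 60).

Reasoning:
Step 1: cascade M3, M4: (6*s + 3)/(s^2 + 2*s - 8)
Step 2: close the feedback loop around M2, (M3*M4): (-2*s^2 - 4*s + 16)/(2*s^3 + 7*s^2 - 22*s - 30)
Step 3: parallel reduction of [M2/(1+M2*(M3*M4))], M5, M6: (2*s^4 + s^3 - 35*s^2 + 28*s + 14)/(4*s^4 + 12*s^3 - 51*s^2 - 38*s + 30)
Step 4: multiply M1, ([M2/(1+M2*(M3*M4))]+M5+M6) (series), giving the overall T(s)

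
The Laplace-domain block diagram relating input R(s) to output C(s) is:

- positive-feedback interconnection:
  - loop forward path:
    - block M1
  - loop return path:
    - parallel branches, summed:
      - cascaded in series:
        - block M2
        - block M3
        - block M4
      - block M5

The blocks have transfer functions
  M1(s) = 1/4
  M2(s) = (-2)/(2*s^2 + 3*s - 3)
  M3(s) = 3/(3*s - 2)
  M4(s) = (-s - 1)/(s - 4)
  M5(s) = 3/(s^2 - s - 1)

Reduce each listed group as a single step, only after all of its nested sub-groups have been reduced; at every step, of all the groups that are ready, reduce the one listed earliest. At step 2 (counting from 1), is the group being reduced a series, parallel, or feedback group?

Step 1: combine M2, M3, M4 in series
Step 2: reduce the parallel group (M2*M3*M4), M5
Step 3: reduce the feedback loop with forward M1 and return ((M2*M3*M4)+M5)
The group at step 2 is a parallel group.

Therefore the answer is parallel.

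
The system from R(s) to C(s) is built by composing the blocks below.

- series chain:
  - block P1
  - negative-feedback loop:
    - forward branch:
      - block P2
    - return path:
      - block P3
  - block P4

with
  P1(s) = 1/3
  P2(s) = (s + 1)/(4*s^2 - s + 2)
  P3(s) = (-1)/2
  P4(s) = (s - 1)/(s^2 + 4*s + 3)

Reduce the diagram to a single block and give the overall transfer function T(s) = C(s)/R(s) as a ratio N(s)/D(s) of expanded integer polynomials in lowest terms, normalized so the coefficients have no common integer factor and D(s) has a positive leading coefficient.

First reduce the diagram to T(s).

(1) collapse the loop (P2 forward, P3 return): (2*s + 2)/(8*s^2 - 3*s + 3)
(2) multiply P1, [P2/(1+P2*P3)], P4 (series); the result is T(s) itself (integer coefficients, no common factor, positive leading denominator coefficient)

Answer: (2*s - 2)/(24*s^3 + 63*s^2 - 18*s + 27)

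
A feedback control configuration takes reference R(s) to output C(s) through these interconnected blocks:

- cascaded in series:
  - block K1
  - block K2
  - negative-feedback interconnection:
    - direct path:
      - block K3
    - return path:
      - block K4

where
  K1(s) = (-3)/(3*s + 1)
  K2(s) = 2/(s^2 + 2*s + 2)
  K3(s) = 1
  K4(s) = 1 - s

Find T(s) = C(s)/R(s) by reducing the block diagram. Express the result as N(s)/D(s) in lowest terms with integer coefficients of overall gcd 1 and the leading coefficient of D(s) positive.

The answer is 6/(3*s^4 + s^3 - 6*s^2 - 14*s - 4).

Reasoning:
Step 1: reduce the feedback loop with forward K3 and return K4 -> (-1)/(s - 2)
Step 2: combine K1, K2, [K3/(1+K3*K4)] in series - this is the overall T(s), already in the required normalized form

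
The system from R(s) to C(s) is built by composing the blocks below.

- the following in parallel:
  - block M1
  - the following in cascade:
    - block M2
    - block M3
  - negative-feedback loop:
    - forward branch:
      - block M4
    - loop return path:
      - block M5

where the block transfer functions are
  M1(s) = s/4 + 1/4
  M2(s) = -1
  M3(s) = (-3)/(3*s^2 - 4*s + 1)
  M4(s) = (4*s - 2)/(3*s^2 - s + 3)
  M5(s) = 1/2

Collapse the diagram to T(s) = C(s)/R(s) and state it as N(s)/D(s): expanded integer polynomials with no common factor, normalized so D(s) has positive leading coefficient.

1. series reduction of M2, M3; result 3/(3*s^2 - 4*s + 1)
2. collapse the loop (M4 forward, M5 return); result (4*s - 2)/(3*s^2 + s + 2)
3. reduce the parallel group M1, (M2*M3), [M4/(1+M4*M5)], giving the overall T(s)

Therefore the answer is (9*s^5 + 44*s^3 - 54*s^2 + 55*s + 18)/(36*s^4 - 36*s^3 + 20*s^2 - 28*s + 8).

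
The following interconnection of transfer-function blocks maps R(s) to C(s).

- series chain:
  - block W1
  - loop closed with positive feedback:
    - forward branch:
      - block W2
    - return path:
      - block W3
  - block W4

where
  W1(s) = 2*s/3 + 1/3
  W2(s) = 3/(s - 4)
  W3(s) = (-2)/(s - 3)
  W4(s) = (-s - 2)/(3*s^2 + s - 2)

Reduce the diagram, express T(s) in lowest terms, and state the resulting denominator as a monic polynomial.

Step 1: reduce the feedback loop with forward W2 and return W3, giving (3*s - 9)/(s^2 - 7*s + 18)
Step 2: combine W1, [W2/(1-W2*W3)], W4 in series, giving (-2*s^3 + s^2 + 13*s + 6)/(3*s^4 - 20*s^3 + 45*s^2 + 32*s - 36)
That last expression is T(s), already simplified. Scaling its denominator by 1/3 (the reciprocal of the leading coefficient) yields the monic denominator.

Therefore the answer is s^4 - 20*s^3/3 + 15*s^2 + 32*s/3 - 12.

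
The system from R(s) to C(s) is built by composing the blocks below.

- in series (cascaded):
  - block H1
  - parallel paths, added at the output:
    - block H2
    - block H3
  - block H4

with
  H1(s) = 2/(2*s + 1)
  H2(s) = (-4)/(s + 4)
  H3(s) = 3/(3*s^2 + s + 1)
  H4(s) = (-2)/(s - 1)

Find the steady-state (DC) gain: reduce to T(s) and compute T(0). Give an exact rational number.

Step 1: combine H2, H3 in parallel = (-12*s^2 - s + 8)/(3*s^3 + 13*s^2 + 5*s + 4)
Step 2: combine H1, (H2+H3), H4 in series = (48*s^2 + 4*s - 32)/(6*s^5 + 23*s^4 - 6*s^3 - 10*s^2 - 9*s - 4)
Evaluating the step-2 result (the overall T(s)) at s = 0 gives T(0) = -32/(-4) = 8.

Therefore the answer is 8.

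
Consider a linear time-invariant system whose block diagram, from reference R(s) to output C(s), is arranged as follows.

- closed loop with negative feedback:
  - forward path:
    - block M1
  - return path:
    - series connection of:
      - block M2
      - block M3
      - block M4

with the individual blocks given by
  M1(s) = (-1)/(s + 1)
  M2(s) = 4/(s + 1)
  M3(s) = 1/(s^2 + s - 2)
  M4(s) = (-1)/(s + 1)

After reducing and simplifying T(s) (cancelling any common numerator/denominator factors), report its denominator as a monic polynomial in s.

The answer is s^5 + 4*s^4 + 4*s^3 - 2*s^2 - 5*s + 2.

Reasoning:
Step 1: reduce the series chain M2, M3, M4 = (-4)/(s^4 + 3*s^3 + s^2 - 3*s - 2)
Step 2: collapse the loop (M1 forward, (M2*M3*M4) return) = (-s^4 - 3*s^3 - s^2 + 3*s + 2)/(s^5 + 4*s^4 + 4*s^3 - 2*s^2 - 5*s + 2)
That last expression is T(s), already simplified, and its denominator is already monic.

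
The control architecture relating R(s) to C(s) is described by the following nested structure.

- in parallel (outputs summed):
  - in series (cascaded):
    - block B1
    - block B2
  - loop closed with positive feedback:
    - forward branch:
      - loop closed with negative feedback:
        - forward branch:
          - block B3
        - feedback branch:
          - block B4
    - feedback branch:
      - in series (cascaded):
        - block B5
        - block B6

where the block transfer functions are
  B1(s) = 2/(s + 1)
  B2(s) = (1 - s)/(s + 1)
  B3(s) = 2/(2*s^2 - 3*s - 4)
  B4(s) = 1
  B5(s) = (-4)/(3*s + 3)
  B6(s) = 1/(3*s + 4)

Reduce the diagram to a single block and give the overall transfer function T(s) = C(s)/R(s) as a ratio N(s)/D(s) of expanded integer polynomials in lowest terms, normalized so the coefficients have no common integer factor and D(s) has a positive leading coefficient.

Reducing step by step:

Step 1. reduce the series chain B1, B2; result (2 - 2*s)/(s^2 + 2*s + 1)
Step 2. apply the feedback formula to B3, B4; result 2/(2*s^2 - 3*s - 2)
Step 3. cascade B5, B6; result (-4)/(9*s^2 + 21*s + 12)
Step 4. close the feedback loop around [B3/(1+B3*B4)], (B5*B6); result (18*s^2 + 42*s + 24)/(18*s^4 + 15*s^3 - 57*s^2 - 78*s - 16)
Step 5. combine (B1*B2), [[B3/(1+B3*B4)]/(1-[B3/(1+B3*B4)]*(B5*B6))] in parallel, which is the overall transfer function T(s) = C(s)/R(s) in lowest terms

Answer: (-36*s^5 + 24*s^4 + 222*s^3 + 168*s^2 - 34*s - 8)/(18*s^6 + 51*s^5 - 9*s^4 - 177*s^3 - 229*s^2 - 110*s - 16)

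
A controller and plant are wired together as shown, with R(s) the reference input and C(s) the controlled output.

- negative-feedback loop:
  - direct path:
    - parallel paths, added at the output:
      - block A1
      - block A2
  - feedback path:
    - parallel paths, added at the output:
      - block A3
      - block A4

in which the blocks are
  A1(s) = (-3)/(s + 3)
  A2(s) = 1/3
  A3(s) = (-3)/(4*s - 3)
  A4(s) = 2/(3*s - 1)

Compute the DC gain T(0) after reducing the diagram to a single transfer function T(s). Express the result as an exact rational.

Step 1: sum the parallel branches A1, A2 -> (s - 6)/(3*s + 9)
Step 2: sum the parallel branches A3, A4 -> (-s - 3)/(12*s^2 - 13*s + 3)
Step 3: apply the feedback formula to (A1+A2), (A3+A4) -> (12*s^3 - 85*s^2 + 81*s - 18)/(36*s^3 + 68*s^2 - 105*s + 45)
DC gain: substitute s = 0 into T(s) from step 3: T(0) = -18/45 = -2/5.

Hence the answer: -2/5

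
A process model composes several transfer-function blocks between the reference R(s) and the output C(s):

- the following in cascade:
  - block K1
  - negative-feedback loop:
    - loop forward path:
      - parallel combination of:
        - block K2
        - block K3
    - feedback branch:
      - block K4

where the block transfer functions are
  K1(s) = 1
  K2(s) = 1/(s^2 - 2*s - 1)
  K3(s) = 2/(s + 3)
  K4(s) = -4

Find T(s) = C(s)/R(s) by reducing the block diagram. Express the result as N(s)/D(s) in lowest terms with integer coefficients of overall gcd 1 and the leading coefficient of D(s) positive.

Answer: (2*s^2 - 3*s + 1)/(s^3 - 7*s^2 + 5*s - 7)

Working:
Step 1 - parallel reduction of K2, K3 -> (2*s^2 - 3*s + 1)/(s^3 + s^2 - 7*s - 3)
Step 2 - apply the feedback formula to (K2+K3), K4 -> (2*s^2 - 3*s + 1)/(s^3 - 7*s^2 + 5*s - 7)
Step 3 - multiply K1, [(K2+K3)/(1+(K2+K3)*K4)] (series); the result is T(s) itself (integer coefficients, no common factor, positive leading denominator coefficient)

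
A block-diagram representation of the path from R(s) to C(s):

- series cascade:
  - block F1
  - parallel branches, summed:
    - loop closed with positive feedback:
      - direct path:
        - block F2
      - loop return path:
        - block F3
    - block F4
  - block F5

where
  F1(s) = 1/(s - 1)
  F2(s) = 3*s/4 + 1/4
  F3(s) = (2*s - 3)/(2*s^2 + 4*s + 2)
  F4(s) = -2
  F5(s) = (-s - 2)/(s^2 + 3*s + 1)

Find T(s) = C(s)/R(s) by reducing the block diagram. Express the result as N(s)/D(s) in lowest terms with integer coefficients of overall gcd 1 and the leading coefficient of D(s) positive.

Answer: (-6*s^4 - 22*s^3 + 16*s^2 + 92*s + 40)/(2*s^5 + 27*s^4 + 53*s^3 - 26*s^2 - 45*s - 11)

Working:
Step 1. close the feedback loop around F2, F3; result (6*s^3 + 14*s^2 + 10*s + 2)/(2*s^2 + 23*s + 11)
Step 2. add [F2/(1-F2*F3)], F4 (parallel); result (6*s^3 + 10*s^2 - 36*s - 20)/(2*s^2 + 23*s + 11)
Step 3. combine F1, ([F2/(1-F2*F3)]+F4), F5 in series, giving the overall T(s)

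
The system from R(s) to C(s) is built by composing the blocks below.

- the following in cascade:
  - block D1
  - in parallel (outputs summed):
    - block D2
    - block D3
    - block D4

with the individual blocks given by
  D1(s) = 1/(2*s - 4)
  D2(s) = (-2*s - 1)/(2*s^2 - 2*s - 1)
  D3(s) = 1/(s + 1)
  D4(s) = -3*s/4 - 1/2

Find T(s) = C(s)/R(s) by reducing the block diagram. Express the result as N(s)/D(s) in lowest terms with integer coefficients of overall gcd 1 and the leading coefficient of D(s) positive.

(1) sum the parallel branches D2, D3, D4: (-6*s^4 - 4*s^3 + 9*s^2 - 11*s - 6)/(8*s^3 - 12*s - 4)
(2) cascade D1, (D2+D3+D4): this yields T(s), and no further normalization is needed

Hence the answer: (-6*s^4 - 4*s^3 + 9*s^2 - 11*s - 6)/(16*s^4 - 32*s^3 - 24*s^2 + 40*s + 16)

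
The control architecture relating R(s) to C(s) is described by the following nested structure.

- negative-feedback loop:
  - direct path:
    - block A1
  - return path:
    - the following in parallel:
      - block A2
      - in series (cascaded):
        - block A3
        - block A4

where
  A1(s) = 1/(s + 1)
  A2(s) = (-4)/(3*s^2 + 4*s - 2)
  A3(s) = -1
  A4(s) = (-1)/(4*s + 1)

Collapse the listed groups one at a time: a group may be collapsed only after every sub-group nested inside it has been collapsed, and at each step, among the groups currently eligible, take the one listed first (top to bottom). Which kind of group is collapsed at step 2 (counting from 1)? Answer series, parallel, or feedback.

Step 1. combine A3, A4 in series
Step 2. sum the parallel branches A2, (A3*A4)
Step 3. feedback reduction of A1, (A2+(A3*A4))
Step 2 collapses a parallel group.

Therefore the answer is parallel.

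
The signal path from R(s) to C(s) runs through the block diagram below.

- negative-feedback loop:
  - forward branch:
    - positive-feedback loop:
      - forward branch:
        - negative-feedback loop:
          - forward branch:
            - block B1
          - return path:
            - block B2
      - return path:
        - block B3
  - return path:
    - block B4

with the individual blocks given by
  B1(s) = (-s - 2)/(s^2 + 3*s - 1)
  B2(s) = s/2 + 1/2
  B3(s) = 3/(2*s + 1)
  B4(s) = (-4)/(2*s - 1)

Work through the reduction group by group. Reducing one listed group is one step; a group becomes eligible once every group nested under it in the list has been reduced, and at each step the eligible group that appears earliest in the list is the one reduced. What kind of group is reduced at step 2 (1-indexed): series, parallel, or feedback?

1. feedback reduction of B1, B2
2. apply the feedback formula to [B1/(1+B1*B2)], B3
3. feedback reduction of [[B1/(1+B1*B2)]/(1-[B1/(1+B1*B2)]*B3)], B4
So the answer for step 2 is feedback.

Final answer: feedback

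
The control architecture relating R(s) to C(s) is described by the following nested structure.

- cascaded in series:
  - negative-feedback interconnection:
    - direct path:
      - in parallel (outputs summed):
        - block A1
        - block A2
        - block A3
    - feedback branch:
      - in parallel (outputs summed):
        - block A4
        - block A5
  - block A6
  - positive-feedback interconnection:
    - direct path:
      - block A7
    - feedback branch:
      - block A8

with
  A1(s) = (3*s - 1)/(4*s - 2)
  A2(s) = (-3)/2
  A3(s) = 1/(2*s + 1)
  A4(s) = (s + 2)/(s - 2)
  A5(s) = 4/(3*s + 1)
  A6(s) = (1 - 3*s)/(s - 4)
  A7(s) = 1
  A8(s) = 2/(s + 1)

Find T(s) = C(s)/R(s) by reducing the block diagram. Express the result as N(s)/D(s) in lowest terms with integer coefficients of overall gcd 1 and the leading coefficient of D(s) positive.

Step 1 - combine A1, A2, A3 in parallel, giving (-6*s^2 + 5*s)/(8*s^2 - 2)
Step 2 - reduce the parallel group A4, A5, giving (3*s^2 + 11*s - 6)/(3*s^2 - 5*s - 2)
Step 3 - feedback reduction of (A1+A2+A3), (A4+A5), giving (-18*s^4 + 45*s^3 - 13*s^2 - 10*s)/(6*s^4 - 91*s^3 + 69*s^2 - 20*s + 4)
Step 4 - close the feedback loop around A7, A8, giving (s + 1)/(s - 1)
Step 5 - cascade [(A1+A2+A3)/(1+(A1+A2+A3)*(A4+A5))], A6, [A7/(1-A7*A8)]: this yields T(s), and no further normalization is needed

Final answer: (54*s^6 - 99*s^5 - 69*s^4 + 101*s^3 + 7*s^2 - 10*s)/(6*s^6 - 121*s^5 + 548*s^4 - 729*s^3 + 380*s^2 - 100*s + 16)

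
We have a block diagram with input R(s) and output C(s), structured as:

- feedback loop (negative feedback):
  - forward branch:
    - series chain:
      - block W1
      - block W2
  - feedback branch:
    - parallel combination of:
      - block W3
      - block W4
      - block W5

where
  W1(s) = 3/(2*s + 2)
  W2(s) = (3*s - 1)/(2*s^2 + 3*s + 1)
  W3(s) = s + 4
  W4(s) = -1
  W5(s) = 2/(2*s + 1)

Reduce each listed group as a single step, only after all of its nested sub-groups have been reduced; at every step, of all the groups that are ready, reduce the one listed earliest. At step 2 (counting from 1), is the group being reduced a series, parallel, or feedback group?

[1] reduce the series chain W1, W2
[2] combine W3, W4, W5 in parallel
[3] collapse the loop ((W1*W2) forward, (W3+W4+W5) return)
At step 2 the group reduced is parallel.

Hence the answer: parallel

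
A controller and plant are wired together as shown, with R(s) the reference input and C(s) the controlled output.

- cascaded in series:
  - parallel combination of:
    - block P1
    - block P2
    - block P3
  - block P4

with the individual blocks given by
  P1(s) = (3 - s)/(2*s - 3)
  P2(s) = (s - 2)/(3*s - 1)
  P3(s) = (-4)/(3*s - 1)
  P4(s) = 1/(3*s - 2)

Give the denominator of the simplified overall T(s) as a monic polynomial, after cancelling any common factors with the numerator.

1. reduce the parallel group P1, P2, P3 = (-s^2 - 5*s + 15)/(6*s^2 - 11*s + 3)
2. multiply (P1+P2+P3), P4 (series) = (-s^2 - 5*s + 15)/(18*s^3 - 45*s^2 + 31*s - 6)
No further cancellation is possible in the step-2 result, so that is T(s). Its denominator becomes monic after dividing by the leading coefficient 18.

Final answer: s^3 - 5*s^2/2 + 31*s/18 - 1/3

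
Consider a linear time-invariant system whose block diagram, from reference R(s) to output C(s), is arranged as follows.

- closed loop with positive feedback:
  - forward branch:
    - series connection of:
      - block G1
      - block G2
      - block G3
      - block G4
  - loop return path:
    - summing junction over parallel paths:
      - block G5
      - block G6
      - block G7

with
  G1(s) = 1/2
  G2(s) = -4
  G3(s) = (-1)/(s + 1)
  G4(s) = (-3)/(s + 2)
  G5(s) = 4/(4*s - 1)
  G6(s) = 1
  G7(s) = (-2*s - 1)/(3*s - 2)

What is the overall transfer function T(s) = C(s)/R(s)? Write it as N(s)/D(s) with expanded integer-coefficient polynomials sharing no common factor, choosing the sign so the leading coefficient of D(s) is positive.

Step 1 - multiply G1, G2, G3, G4 (series): (-6)/(s^2 + 3*s + 2)
Step 2 - reduce the parallel group G5, G6, G7: (4*s^2 - s - 5)/(12*s^2 - 11*s + 2)
Step 3 - close the feedback loop around (G1*G2*G3*G4), (G5+G6+G7); the result is T(s) itself (integer coefficients, no common factor, positive leading denominator coefficient)

Therefore the answer is (-72*s^2 + 66*s - 12)/(12*s^4 + 25*s^3 + 17*s^2 - 22*s - 26).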